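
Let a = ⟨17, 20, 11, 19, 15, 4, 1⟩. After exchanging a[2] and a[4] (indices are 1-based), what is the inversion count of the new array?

Positions 2 and 4 hold 20 and 19; after swapping, the array is [17, 19, 11, 20, 15, 4, 1].
For each element, count later entries that are smaller:
17 → 11, 15, 4, 1 → 4
19 → 11, 15, 4, 1 → 4
11 → 4, 1 → 2
20 → 15, 4, 1 → 3
15 → 4, 1 → 2
4 → 1 → 1
1 → none → 0
Sum: 4 + 4 + 2 + 3 + 2 + 1 + 0 = 16

16 inversions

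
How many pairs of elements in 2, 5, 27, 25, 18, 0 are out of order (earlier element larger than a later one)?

8

Element-by-element contributions:
2: 1
5: 1
27: 3
25: 2
18: 1
0: 0
Sum: 1 + 1 + 3 + 2 + 1 + 0 = 8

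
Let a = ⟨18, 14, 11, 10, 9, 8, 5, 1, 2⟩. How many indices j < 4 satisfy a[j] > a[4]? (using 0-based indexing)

4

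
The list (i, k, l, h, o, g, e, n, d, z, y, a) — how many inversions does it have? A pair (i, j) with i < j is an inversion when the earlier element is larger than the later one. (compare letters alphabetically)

35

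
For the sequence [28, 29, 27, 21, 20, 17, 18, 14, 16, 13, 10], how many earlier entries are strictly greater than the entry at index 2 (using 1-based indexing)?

The element at index 2 is 29.
Elements before it: 28
None of them are larger than 29.

0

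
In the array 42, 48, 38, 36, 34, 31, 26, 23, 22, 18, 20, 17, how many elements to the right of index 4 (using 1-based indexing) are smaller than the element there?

8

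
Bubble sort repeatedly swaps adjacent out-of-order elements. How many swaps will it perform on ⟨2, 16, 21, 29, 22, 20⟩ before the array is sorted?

There are 4 adjacent swaps.

The minimum number of adjacent swaps to sort an array equals its inversion count, since every such swap removes exactly one inversion.
Count inversions — for each element, later elements that are smaller:
2: none → 0
16: none → 0
21: 20 → 1
29: 22, 20 → 2
22: 20 → 1
20: none → 0
Total inversions: 0 + 0 + 1 + 2 + 1 + 0 = 4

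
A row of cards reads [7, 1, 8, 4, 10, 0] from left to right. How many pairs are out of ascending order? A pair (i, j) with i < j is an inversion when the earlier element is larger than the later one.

Count, for each position, how many later elements it exceeds:
7 → 1, 4, 0 → 3
1 → 0 → 1
8 → 4, 0 → 2
4 → 0 → 1
10 → 0 → 1
0 → none → 0
Sum: 3 + 1 + 2 + 1 + 1 + 0 = 8

8 inversions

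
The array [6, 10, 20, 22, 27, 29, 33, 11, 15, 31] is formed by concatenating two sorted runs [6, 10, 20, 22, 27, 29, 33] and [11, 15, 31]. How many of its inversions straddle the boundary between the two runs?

11 split inversions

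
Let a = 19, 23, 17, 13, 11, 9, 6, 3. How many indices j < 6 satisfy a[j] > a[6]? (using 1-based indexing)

The element at index 6 is 9.
Elements before it: 19, 23, 17, 13, 11
Those larger than 9: 19, 23, 17, 13, 11

5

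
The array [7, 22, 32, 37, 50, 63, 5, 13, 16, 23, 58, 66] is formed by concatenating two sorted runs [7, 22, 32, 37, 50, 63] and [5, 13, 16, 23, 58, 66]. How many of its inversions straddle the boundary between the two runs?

21 cross-inversions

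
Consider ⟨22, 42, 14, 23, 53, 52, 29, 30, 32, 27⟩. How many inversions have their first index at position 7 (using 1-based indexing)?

1 such element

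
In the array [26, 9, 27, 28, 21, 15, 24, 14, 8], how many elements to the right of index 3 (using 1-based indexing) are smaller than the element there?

The element at index 3 is 27.
Elements after it: 28, 21, 15, 24, 14, 8
Those smaller than 27: 21, 15, 24, 14, 8

5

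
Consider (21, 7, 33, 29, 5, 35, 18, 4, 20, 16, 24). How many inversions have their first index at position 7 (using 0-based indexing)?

0

The element at index 7 is 4.
Elements after it: 20, 16, 24
None of them are smaller than 4.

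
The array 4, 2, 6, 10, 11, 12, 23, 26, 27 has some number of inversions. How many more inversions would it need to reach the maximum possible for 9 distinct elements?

Maximum inversions for 9 distinct elements is C(9, 2) = 9·8/2 = 36.
Current inversions — for each element, count later smaller elements:
4: 1
2: 0
6: 0
10: 0
11: 0
12: 0
23: 0
26: 0
27: 0
Current total: 1 + 0 + 0 + 0 + 0 + 0 + 0 + 0 + 0 = 1
Shortfall: 36 − 1 = 35

35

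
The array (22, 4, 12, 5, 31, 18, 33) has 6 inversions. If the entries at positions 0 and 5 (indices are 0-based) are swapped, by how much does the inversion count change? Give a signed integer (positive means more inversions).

Positions 0 and 5 hold 22 and 18; after swapping, the array is [18, 4, 12, 5, 31, 22, 33].
Sweep left to right; for each value list the smaller values that follow it:
18: 3
4: 0
12: 1
5: 0
31: 1
22: 0
33: 0
Sum: 3 + 0 + 1 + 0 + 1 + 0 + 0 = 5
Change: 5 − 6 = -1

-1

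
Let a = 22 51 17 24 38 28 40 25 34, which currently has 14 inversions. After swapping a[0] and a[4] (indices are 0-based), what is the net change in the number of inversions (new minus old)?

+3

Positions 0 and 4 hold 22 and 38; after swapping, the array is [38, 51, 17, 24, 22, 28, 40, 25, 34].
Sweep left to right; for each value list the smaller values that follow it:
38: 6
51: 7
17: 0
24: 1
22: 0
28: 1
40: 2
25: 0
34: 0
Sum: 6 + 7 + 0 + 1 + 0 + 1 + 2 + 0 + 0 = 17
Change: 17 − 14 = +3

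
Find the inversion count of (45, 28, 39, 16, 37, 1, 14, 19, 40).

Count, for each position, how many later elements it exceeds:
45: 8
28: 4
39: 5
16: 2
37: 3
1: 0
14: 0
19: 0
40: 0
Sum: 8 + 4 + 5 + 2 + 3 + 0 + 0 + 0 + 0 = 22

22 inversions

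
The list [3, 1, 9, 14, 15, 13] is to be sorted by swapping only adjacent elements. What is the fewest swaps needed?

There are 3 swaps.

Minimum adjacent swaps = number of inversions (each swap of adjacent out-of-order elements removes one inversion and no swap can remove more).
Count inversions — for each element, later elements that are smaller:
3: 1 → 1
1: none → 0
9: none → 0
14: 13 → 1
15: 13 → 1
13: none → 0
Total inversions: 1 + 0 + 0 + 1 + 1 + 0 = 3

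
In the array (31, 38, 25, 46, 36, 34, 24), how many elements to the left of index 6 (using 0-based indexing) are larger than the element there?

The element at index 6 is 24.
Elements before it: 31, 38, 25, 46, 36, 34
Those larger than 24: 31, 38, 25, 46, 36, 34

6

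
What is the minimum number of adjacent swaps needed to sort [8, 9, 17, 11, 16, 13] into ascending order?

4 swaps

Each adjacent swap fixes exactly one inversion, so the minimum swap count equals the number of inversions.
Count inversions — for each element, later elements that are smaller:
8: none → 0
9: none → 0
17: 11, 16, 13 → 3
11: none → 0
16: 13 → 1
13: none → 0
Total inversions: 0 + 0 + 3 + 0 + 1 + 0 = 4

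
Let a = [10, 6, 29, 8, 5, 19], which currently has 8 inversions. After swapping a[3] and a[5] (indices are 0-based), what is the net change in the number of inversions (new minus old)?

Positions 3 and 5 hold 8 and 19; after swapping, the array is [10, 6, 29, 19, 5, 8].
For each element, count later entries that are smaller:
10 → 6, 5, 8 → 3
6 → 5 → 1
29 → 19, 5, 8 → 3
19 → 5, 8 → 2
5 → none → 0
8 → none → 0
Sum: 3 + 1 + 3 + 2 + 0 + 0 = 9
Change: 9 − 8 = +1

+1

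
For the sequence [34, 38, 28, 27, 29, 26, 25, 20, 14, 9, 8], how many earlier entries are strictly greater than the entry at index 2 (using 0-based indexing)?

2

The element at index 2 is 28.
Elements before it: 34, 38
Those larger than 28: 34, 38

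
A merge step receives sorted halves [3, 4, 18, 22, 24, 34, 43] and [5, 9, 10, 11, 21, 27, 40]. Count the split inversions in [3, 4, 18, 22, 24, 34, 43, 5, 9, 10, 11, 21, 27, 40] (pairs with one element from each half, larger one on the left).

For each element r of the right run, count left-run elements greater than r:
r = 5: 18, 22, 24, 34, 43 → 5
r = 9: 18, 22, 24, 34, 43 → 5
r = 10: 18, 22, 24, 34, 43 → 5
r = 11: 18, 22, 24, 34, 43 → 5
r = 21: 22, 24, 34, 43 → 4
r = 27: 34, 43 → 2
r = 40: 43 → 1
Cross-inversions: 5 + 5 + 5 + 5 + 4 + 2 + 1 = 27

27 split inversions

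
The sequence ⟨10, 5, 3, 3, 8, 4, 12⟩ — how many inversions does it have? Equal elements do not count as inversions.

Out-of-order index pairs (0-indexed):
(0,1): 10 > 5
(0,2): 10 > 3
(0,3): 10 > 3
(0,4): 10 > 8
(0,5): 10 > 4
(1,2): 5 > 3
(1,3): 5 > 3
(1,5): 5 > 4
(4,5): 8 > 4
That's 9 pairs.

Inversions: 9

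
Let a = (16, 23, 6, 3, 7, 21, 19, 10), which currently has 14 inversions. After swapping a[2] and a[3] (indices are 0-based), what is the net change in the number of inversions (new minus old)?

-1

Positions 2 and 3 hold 6 and 3; after swapping, the array is [16, 23, 3, 6, 7, 21, 19, 10].
Sweep left to right; for each value list the smaller values that follow it:
16: 4
23: 6
3: 0
6: 0
7: 0
21: 2
19: 1
10: 0
Sum: 4 + 6 + 0 + 0 + 0 + 2 + 1 + 0 = 13
Change: 13 − 14 = -1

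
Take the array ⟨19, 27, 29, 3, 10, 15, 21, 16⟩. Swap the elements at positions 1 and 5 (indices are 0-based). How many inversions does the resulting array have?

14 inversions

Positions 1 and 5 hold 27 and 15; after swapping, the array is [19, 15, 29, 3, 10, 27, 21, 16].
Sweep left to right; for each value list the smaller values that follow it:
19 → 15, 3, 10, 16 → 4
15 → 3, 10 → 2
29 → 3, 10, 27, 21, 16 → 5
3 → none → 0
10 → none → 0
27 → 21, 16 → 2
21 → 16 → 1
16 → none → 0
Sum: 4 + 2 + 5 + 0 + 0 + 2 + 1 + 0 = 14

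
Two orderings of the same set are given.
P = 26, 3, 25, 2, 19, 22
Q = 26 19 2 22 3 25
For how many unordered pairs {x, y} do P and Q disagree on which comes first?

Disagreeing pairs: 7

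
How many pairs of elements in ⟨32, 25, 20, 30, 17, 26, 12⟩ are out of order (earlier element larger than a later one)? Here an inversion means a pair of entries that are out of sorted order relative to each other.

Element-by-element contributions:
32 → 25, 20, 30, 17, 26, 12 → 6
25 → 20, 17, 12 → 3
20 → 17, 12 → 2
30 → 17, 26, 12 → 3
17 → 12 → 1
26 → 12 → 1
12 → none → 0
Sum: 6 + 3 + 2 + 3 + 1 + 1 + 0 = 16

Inversions: 16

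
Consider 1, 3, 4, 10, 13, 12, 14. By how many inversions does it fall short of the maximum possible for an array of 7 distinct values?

20 inversions short

Maximum inversions for 7 distinct elements is C(7, 2) = 7·6/2 = 21.
Current inversions — for each element, count later smaller elements:
1: 0
3: 0
4: 0
10: 0
13: 1
12: 0
14: 0
Current total: 0 + 0 + 0 + 0 + 1 + 0 + 0 = 1
Shortfall: 21 − 1 = 20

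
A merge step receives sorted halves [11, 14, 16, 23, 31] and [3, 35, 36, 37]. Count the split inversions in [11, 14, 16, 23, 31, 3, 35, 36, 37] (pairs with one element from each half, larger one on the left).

Count, for every r in R, how many entries of L exceed r:
r = 3: 11, 14, 16, 23, 31 → 5
r = 35: none → 0
r = 36: none → 0
r = 37: none → 0
Cross-inversions: 5 + 0 + 0 + 0 = 5

There are 5 split inversions.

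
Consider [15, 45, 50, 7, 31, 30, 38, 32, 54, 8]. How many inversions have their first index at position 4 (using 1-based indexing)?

The element at index 4 is 7.
Elements after it: 31, 30, 38, 32, 54, 8
None of them are smaller than 7.

0 such elements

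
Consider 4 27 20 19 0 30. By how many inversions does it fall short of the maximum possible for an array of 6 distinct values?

8 inversions short

Maximum inversions for 6 distinct elements is C(6, 2) = 6·5/2 = 15.
Current inversions — for each element, count later smaller elements:
4: 1
27: 3
20: 2
19: 1
0: 0
30: 0
Current total: 1 + 3 + 2 + 1 + 0 + 0 = 7
Shortfall: 15 − 7 = 8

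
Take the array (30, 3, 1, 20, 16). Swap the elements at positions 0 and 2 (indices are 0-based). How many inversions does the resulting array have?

Positions 0 and 2 hold 30 and 1; after swapping, the array is [1, 3, 30, 20, 16].
Sweep left to right; for each value list the smaller values that follow it:
1: 0
3: 0
30: 2
20: 1
16: 0
Sum: 0 + 0 + 2 + 1 + 0 = 3

3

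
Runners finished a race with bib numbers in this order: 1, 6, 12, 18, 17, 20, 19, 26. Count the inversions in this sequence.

2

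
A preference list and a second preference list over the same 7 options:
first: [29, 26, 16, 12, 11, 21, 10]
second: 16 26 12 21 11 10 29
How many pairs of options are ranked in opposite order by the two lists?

8

Assign each item its position (1..7) in the first ordering, then rewrite the second ordering as that position sequence:
positions: 29→1, 26→2, 16→3, 12→4, 11→5, 21→6, 10→7
second ordering as positions: [3, 2, 4, 6, 5, 7, 1]
Discordant pairs = inversions in this position sequence.
3: 2, 1 → 2
2: 1 → 1
4: 1 → 1
6: 5, 1 → 2
5: 1 → 1
7: 1 → 1
1: 0
Total: 2 + 1 + 1 + 2 + 1 + 1 + 0 = 8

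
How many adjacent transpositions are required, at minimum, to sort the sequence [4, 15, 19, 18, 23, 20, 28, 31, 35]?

Each adjacent swap fixes exactly one inversion, so the minimum swap count equals the number of inversions.
Count inversions — for each element, later elements that are smaller:
4: none → 0
15: none → 0
19: 18 → 1
18: none → 0
23: 20 → 1
20: none → 0
28: none → 0
31: none → 0
35: none → 0
Total inversions: 0 + 0 + 1 + 0 + 1 + 0 + 0 + 0 + 0 = 2

Adjacent swaps: 2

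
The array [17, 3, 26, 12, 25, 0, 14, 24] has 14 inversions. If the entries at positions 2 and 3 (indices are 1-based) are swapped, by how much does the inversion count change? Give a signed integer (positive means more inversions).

Positions 2 and 3 hold 3 and 26; after swapping, the array is [17, 26, 3, 12, 25, 0, 14, 24].
Element-by-element contributions:
17 → 3, 12, 0, 14 → 4
26 → 3, 12, 25, 0, 14, 24 → 6
3 → 0 → 1
12 → 0 → 1
25 → 0, 14, 24 → 3
0 → none → 0
14 → none → 0
24 → none → 0
Sum: 4 + 6 + 1 + 1 + 3 + 0 + 0 + 0 = 15
Change: 15 − 14 = +1

+1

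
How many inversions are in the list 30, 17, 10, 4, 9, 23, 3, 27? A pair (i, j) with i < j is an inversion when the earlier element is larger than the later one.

Inversions: 17

Count, for each position, how many later elements it exceeds:
30: 7
17: 4
10: 3
4: 1
9: 1
23: 1
3: 0
27: 0
Sum: 7 + 4 + 3 + 1 + 1 + 1 + 0 + 0 = 17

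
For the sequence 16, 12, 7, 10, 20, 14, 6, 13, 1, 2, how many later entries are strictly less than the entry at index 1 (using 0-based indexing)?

The element at index 1 is 12.
Elements after it: 7, 10, 20, 14, 6, 13, 1, 2
Those smaller than 12: 7, 10, 6, 1, 2

5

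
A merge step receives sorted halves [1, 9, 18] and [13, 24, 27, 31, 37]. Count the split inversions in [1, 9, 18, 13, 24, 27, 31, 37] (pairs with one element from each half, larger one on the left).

1 split inversion

For each element r of the right run, count left-run elements greater than r:
r = 13: 18 → 1
r = 24: none → 0
r = 27: none → 0
r = 31: none → 0
r = 37: none → 0
Cross-inversions: 1 + 0 + 0 + 0 + 0 = 1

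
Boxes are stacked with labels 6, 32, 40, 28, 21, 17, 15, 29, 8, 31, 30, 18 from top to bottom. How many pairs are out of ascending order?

35

Sweep left to right; for each value list the smaller values that follow it:
6: 0
32: 9
40: 9
28: 5
21: 4
17: 2
15: 1
29: 2
8: 0
31: 2
30: 1
18: 0
Sum: 0 + 9 + 9 + 5 + 4 + 2 + 1 + 2 + 0 + 2 + 1 + 0 = 35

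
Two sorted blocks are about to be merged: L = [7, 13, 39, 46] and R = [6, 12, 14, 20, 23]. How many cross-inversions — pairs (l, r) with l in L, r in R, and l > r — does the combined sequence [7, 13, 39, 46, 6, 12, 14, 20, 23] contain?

For each element r of the right run, count left-run elements greater than r:
r = 6: 7, 13, 39, 46 → 4
r = 12: 13, 39, 46 → 3
r = 14: 39, 46 → 2
r = 20: 39, 46 → 2
r = 23: 39, 46 → 2
Cross-inversions: 4 + 3 + 2 + 2 + 2 = 13

13 split inversions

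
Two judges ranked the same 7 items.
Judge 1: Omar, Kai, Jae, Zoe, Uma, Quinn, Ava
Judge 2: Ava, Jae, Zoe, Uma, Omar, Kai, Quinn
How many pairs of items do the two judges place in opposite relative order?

There are 12 discordant pairs.

Assign each item its position (1..7) in the first ordering, then rewrite the second ordering as that position sequence:
positions: Omar→1, Kai→2, Jae→3, Zoe→4, Uma→5, Quinn→6, Ava→7
second ordering as positions: [7, 3, 4, 5, 1, 2, 6]
Discordant pairs = inversions in this position sequence.
7: 3, 4, 5, 1, 2, 6 → 6
3: 1, 2 → 2
4: 1, 2 → 2
5: 1, 2 → 2
1: 0
2: 0
6: 0
Total: 6 + 2 + 2 + 2 + 0 + 0 + 0 = 12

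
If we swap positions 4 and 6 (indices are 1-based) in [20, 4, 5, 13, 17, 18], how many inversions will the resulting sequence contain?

Positions 4 and 6 hold 13 and 18; after swapping, the array is [20, 4, 5, 18, 17, 13].
For each element, count later entries that are smaller:
20: 5
4: 0
5: 0
18: 2
17: 1
13: 0
Sum: 5 + 0 + 0 + 2 + 1 + 0 = 8

8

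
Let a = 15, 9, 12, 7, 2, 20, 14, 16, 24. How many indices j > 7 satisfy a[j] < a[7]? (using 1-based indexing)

0

The element at index 7 is 14.
Elements after it: 16, 24
None of them are smaller than 14.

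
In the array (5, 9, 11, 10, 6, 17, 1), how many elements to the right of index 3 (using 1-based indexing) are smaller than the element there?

3

The element at index 3 is 11.
Elements after it: 10, 6, 17, 1
Those smaller than 11: 10, 6, 1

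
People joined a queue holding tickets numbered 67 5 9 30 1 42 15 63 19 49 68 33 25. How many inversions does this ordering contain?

Count, for each position, how many later elements it exceeds:
67: 11
5: 1
9: 1
30: 4
1: 0
42: 4
15: 0
63: 4
19: 0
49: 2
68: 2
33: 1
25: 0
Sum: 11 + 1 + 1 + 4 + 0 + 4 + 0 + 4 + 0 + 2 + 2 + 1 + 0 = 30

30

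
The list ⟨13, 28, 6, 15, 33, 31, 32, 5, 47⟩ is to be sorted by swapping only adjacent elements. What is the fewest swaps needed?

There are 12 swaps.

Each adjacent swap fixes exactly one inversion, so the minimum swap count equals the number of inversions.
Count inversions — for each element, later elements that are smaller:
13: 6, 5 → 2
28: 6, 15, 5 → 3
6: 5 → 1
15: 5 → 1
33: 31, 32, 5 → 3
31: 5 → 1
32: 5 → 1
5: none → 0
47: none → 0
Total inversions: 2 + 3 + 1 + 1 + 3 + 1 + 1 + 0 + 0 = 12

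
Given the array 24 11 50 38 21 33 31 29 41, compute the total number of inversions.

15

Sweep left to right; for each value list the smaller values that follow it:
24: 2
11: 0
50: 6
38: 4
21: 0
33: 2
31: 1
29: 0
41: 0
Sum: 2 + 0 + 6 + 4 + 0 + 2 + 1 + 0 + 0 = 15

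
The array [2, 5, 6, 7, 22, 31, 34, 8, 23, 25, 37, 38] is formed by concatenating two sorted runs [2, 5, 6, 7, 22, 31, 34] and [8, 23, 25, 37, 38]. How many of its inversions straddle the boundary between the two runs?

There are 7 cross-inversions.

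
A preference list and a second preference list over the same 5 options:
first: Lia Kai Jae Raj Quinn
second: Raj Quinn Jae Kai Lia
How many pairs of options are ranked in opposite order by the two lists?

9 pairs

Assign each item its position (1..5) in the first ordering, then rewrite the second ordering as that position sequence:
positions: Lia→1, Kai→2, Jae→3, Raj→4, Quinn→5
second ordering as positions: [4, 5, 3, 2, 1]
Discordant pairs = inversions in this position sequence.
4: 3, 2, 1 → 3
5: 3, 2, 1 → 3
3: 2, 1 → 2
2: 1 → 1
1: 0
Total: 3 + 3 + 2 + 1 + 0 = 9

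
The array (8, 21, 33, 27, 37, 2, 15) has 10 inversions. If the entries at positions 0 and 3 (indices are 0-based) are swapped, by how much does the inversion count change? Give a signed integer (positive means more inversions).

+3

Positions 0 and 3 hold 8 and 27; after swapping, the array is [27, 21, 33, 8, 37, 2, 15].
For each element, count later entries that are smaller:
27 → 21, 8, 2, 15 → 4
21 → 8, 2, 15 → 3
33 → 8, 2, 15 → 3
8 → 2 → 1
37 → 2, 15 → 2
2 → none → 0
15 → none → 0
Sum: 4 + 3 + 3 + 1 + 2 + 0 + 0 = 13
Change: 13 − 10 = +3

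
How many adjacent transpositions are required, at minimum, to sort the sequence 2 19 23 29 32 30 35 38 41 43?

1

Minimum adjacent swaps = number of inversions (each swap of adjacent out-of-order elements removes one inversion and no swap can remove more).
Count inversions — for each element, later elements that are smaller:
2: none → 0
19: none → 0
23: none → 0
29: none → 0
32: 30 → 1
30: none → 0
35: none → 0
38: none → 0
41: none → 0
43: none → 0
Total inversions: 0 + 0 + 0 + 0 + 1 + 0 + 0 + 0 + 0 + 0 = 1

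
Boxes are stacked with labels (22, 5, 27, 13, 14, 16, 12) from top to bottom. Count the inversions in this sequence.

Element-by-element contributions:
22: 5
5: 0
27: 4
13: 1
14: 1
16: 1
12: 0
Sum: 5 + 0 + 4 + 1 + 1 + 1 + 0 = 12

12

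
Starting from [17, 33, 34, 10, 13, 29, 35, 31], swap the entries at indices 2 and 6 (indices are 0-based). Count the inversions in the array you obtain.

12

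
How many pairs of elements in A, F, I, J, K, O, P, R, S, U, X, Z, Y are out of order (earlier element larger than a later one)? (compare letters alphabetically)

Count, for each position, how many later elements it exceeds:
A → none → 0
F → none → 0
I → none → 0
J → none → 0
K → none → 0
O → none → 0
P → none → 0
R → none → 0
S → none → 0
U → none → 0
X → none → 0
Z → Y → 1
Y → none → 0
Sum: 0 + 0 + 0 + 0 + 0 + 0 + 0 + 0 + 0 + 0 + 0 + 1 + 0 = 1

1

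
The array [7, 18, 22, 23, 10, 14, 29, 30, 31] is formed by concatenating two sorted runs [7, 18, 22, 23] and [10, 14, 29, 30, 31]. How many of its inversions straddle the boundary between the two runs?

6

For each element r of the right run, count left-run elements greater than r:
r = 10: 18, 22, 23 → 3
r = 14: 18, 22, 23 → 3
r = 29: none → 0
r = 30: none → 0
r = 31: none → 0
Cross-inversions: 3 + 3 + 0 + 0 + 0 = 6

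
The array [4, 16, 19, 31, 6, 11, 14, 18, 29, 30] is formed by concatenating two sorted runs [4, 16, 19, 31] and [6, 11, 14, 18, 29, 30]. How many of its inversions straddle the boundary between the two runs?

13

Take each right-half value and tally the left-half values above it:
r = 6: 16, 19, 31 → 3
r = 11: 16, 19, 31 → 3
r = 14: 16, 19, 31 → 3
r = 18: 19, 31 → 2
r = 29: 31 → 1
r = 30: 31 → 1
Cross-inversions: 3 + 3 + 3 + 2 + 1 + 1 = 13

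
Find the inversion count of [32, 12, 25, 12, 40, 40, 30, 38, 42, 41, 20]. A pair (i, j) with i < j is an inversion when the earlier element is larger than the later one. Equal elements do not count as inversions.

Sweep left to right; for each value list the smaller values that follow it:
32 → 12, 25, 12, 30, 20 → 5
12 → none → 0
25 → 12, 20 → 2
12 → none → 0
40 → 30, 38, 20 → 3
40 → 30, 38, 20 → 3
30 → 20 → 1
38 → 20 → 1
42 → 41, 20 → 2
41 → 20 → 1
20 → none → 0
Sum: 5 + 0 + 2 + 0 + 3 + 3 + 1 + 1 + 2 + 1 + 0 = 18

18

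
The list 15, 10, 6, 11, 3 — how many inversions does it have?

Inversion pairs (indices are 1-based):
(1,2): 15 > 10
(1,3): 15 > 6
(1,4): 15 > 11
(1,5): 15 > 3
(2,3): 10 > 6
(2,5): 10 > 3
(3,5): 6 > 3
(4,5): 11 > 3
That's 8 pairs.

8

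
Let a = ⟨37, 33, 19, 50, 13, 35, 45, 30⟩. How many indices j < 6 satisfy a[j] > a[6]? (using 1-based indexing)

2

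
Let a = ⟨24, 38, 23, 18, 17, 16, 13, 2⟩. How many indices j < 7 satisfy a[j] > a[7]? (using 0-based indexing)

The element at index 7 is 2.
Elements before it: 24, 38, 23, 18, 17, 16, 13
Those larger than 2: 24, 38, 23, 18, 17, 16, 13

7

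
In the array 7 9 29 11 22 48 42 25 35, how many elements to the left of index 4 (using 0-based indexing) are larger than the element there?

The element at index 4 is 22.
Elements before it: 7, 9, 29, 11
Those larger than 22: 29

1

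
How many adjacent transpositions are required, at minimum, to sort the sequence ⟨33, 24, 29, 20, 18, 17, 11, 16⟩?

26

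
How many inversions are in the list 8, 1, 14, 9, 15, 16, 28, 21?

For each element, count later entries that are smaller:
8 → 1 → 1
1 → none → 0
14 → 9 → 1
9 → none → 0
15 → none → 0
16 → none → 0
28 → 21 → 1
21 → none → 0
Sum: 1 + 0 + 1 + 0 + 0 + 0 + 1 + 0 = 3

3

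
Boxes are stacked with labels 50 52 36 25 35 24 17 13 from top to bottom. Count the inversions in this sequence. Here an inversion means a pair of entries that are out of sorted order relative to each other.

For each element, count later entries that are smaller:
50: 6
52: 6
36: 5
25: 3
35: 3
24: 2
17: 1
13: 0
Sum: 6 + 6 + 5 + 3 + 3 + 2 + 1 + 0 = 26

26 inversions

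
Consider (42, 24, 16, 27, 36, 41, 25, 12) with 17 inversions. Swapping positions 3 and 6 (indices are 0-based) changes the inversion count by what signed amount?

-1

Positions 3 and 6 hold 27 and 25; after swapping, the array is [42, 24, 16, 25, 36, 41, 27, 12].
Count, for each position, how many later elements it exceeds:
42: 7
24: 2
16: 1
25: 1
36: 2
41: 2
27: 1
12: 0
Sum: 7 + 2 + 1 + 1 + 2 + 2 + 1 + 0 = 16
Change: 16 − 17 = -1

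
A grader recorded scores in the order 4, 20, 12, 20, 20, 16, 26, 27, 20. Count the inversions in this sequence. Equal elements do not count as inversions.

Sweep left to right; for each value list the smaller values that follow it:
4 → none → 0
20 → 12, 16 → 2
12 → none → 0
20 → 16 → 1
20 → 16 → 1
16 → none → 0
26 → 20 → 1
27 → 20 → 1
20 → none → 0
Sum: 0 + 2 + 0 + 1 + 1 + 0 + 1 + 1 + 0 = 6

6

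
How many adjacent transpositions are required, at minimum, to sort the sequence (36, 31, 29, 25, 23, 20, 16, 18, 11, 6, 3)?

Minimum adjacent swaps = number of inversions (each swap of adjacent out-of-order elements removes one inversion and no swap can remove more).
Count inversions — for each element, later elements that are smaller:
36: 31, 29, 25, 23, 20, 16, 18, 11, 6, 3 → 10
31: 29, 25, 23, 20, 16, 18, 11, 6, 3 → 9
29: 25, 23, 20, 16, 18, 11, 6, 3 → 8
25: 23, 20, 16, 18, 11, 6, 3 → 7
23: 20, 16, 18, 11, 6, 3 → 6
20: 16, 18, 11, 6, 3 → 5
16: 11, 6, 3 → 3
18: 11, 6, 3 → 3
11: 6, 3 → 2
6: 3 → 1
3: none → 0
Total inversions: 10 + 9 + 8 + 7 + 6 + 5 + 3 + 3 + 2 + 1 + 0 = 54

Adjacent swaps: 54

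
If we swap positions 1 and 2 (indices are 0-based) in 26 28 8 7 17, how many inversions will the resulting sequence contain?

6 inversions

Positions 1 and 2 hold 28 and 8; after swapping, the array is [26, 8, 28, 7, 17].
Count, for each position, how many later elements it exceeds:
26 → 8, 7, 17 → 3
8 → 7 → 1
28 → 7, 17 → 2
7 → none → 0
17 → none → 0
Sum: 3 + 1 + 2 + 0 + 0 = 6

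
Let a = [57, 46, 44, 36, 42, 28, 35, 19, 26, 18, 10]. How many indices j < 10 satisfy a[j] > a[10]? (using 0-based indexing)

The element at index 10 is 10.
Elements before it: 57, 46, 44, 36, 42, 28, 35, 19, 26, 18
Those larger than 10: 57, 46, 44, 36, 42, 28, 35, 19, 26, 18

10 such elements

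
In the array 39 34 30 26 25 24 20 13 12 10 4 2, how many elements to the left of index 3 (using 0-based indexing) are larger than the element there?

3

The element at index 3 is 26.
Elements before it: 39, 34, 30
Those larger than 26: 39, 34, 30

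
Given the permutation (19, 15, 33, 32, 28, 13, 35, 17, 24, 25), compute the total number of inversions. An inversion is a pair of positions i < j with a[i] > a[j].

22

Element-by-element contributions:
19 → 15, 13, 17 → 3
15 → 13 → 1
33 → 32, 28, 13, 17, 24, 25 → 6
32 → 28, 13, 17, 24, 25 → 5
28 → 13, 17, 24, 25 → 4
13 → none → 0
35 → 17, 24, 25 → 3
17 → none → 0
24 → none → 0
25 → none → 0
Sum: 3 + 1 + 6 + 5 + 4 + 0 + 3 + 0 + 0 + 0 = 22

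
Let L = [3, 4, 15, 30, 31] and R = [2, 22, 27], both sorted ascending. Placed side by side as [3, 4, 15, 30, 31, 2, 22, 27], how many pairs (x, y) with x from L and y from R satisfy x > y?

9

Count, for every r in R, how many entries of L exceed r:
r = 2: 3, 4, 15, 30, 31 → 5
r = 22: 30, 31 → 2
r = 27: 30, 31 → 2
Cross-inversions: 5 + 2 + 2 = 9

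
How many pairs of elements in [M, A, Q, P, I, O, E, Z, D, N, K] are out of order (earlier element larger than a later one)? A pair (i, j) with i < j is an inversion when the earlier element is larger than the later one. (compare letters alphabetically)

29 inversions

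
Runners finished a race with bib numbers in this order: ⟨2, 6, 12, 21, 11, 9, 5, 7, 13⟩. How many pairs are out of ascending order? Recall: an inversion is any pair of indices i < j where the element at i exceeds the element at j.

Element-by-element contributions:
2 → none → 0
6 → 5 → 1
12 → 11, 9, 5, 7 → 4
21 → 11, 9, 5, 7, 13 → 5
11 → 9, 5, 7 → 3
9 → 5, 7 → 2
5 → none → 0
7 → none → 0
13 → none → 0
Sum: 0 + 1 + 4 + 5 + 3 + 2 + 0 + 0 + 0 = 15

15 inversions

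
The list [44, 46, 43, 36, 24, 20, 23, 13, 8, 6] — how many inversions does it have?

43

Element-by-element contributions:
44 → 43, 36, 24, 20, 23, 13, 8, 6 → 8
46 → 43, 36, 24, 20, 23, 13, 8, 6 → 8
43 → 36, 24, 20, 23, 13, 8, 6 → 7
36 → 24, 20, 23, 13, 8, 6 → 6
24 → 20, 23, 13, 8, 6 → 5
20 → 13, 8, 6 → 3
23 → 13, 8, 6 → 3
13 → 8, 6 → 2
8 → 6 → 1
6 → none → 0
Sum: 8 + 8 + 7 + 6 + 5 + 3 + 3 + 2 + 1 + 0 = 43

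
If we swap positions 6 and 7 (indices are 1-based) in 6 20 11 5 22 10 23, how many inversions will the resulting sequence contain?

There are 8 inversions.

Positions 6 and 7 hold 10 and 23; after swapping, the array is [6, 20, 11, 5, 22, 23, 10].
For each element, count later entries that are smaller:
6: 1
20: 3
11: 2
5: 0
22: 1
23: 1
10: 0
Sum: 1 + 3 + 2 + 0 + 1 + 1 + 0 = 8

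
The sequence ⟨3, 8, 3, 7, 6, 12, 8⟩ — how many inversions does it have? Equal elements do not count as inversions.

5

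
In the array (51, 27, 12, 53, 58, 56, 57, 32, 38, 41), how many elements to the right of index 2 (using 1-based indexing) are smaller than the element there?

The element at index 2 is 27.
Elements after it: 12, 53, 58, 56, 57, 32, 38, 41
Those smaller than 27: 12

1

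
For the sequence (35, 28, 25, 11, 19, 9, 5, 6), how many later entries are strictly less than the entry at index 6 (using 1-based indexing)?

The element at index 6 is 9.
Elements after it: 5, 6
Those smaller than 9: 5, 6

2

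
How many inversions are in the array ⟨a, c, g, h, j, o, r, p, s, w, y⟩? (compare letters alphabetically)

Element-by-element contributions:
a → none → 0
c → none → 0
g → none → 0
h → none → 0
j → none → 0
o → none → 0
r → p → 1
p → none → 0
s → none → 0
w → none → 0
y → none → 0
Sum: 0 + 0 + 0 + 0 + 0 + 0 + 1 + 0 + 0 + 0 + 0 = 1

Inversions: 1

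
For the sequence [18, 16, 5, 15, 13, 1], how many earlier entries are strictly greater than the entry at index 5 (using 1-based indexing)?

3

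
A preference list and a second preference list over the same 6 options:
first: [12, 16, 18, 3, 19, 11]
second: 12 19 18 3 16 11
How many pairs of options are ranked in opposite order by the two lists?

5

Assign each item its position (1..6) in the first ordering, then rewrite the second ordering as that position sequence:
positions: 12→1, 16→2, 18→3, 3→4, 19→5, 11→6
second ordering as positions: [1, 5, 3, 4, 2, 6]
Discordant pairs = inversions in this position sequence.
1: 0
5: 3, 4, 2 → 3
3: 2 → 1
4: 2 → 1
2: 0
6: 0
Total: 0 + 3 + 1 + 1 + 0 + 0 = 5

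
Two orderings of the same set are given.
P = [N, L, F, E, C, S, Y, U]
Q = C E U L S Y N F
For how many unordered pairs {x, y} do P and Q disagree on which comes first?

17 disagreeing pairs

Assign each item its position (1..8) in the first ordering, then rewrite the second ordering as that position sequence:
positions: N→1, L→2, F→3, E→4, C→5, S→6, Y→7, U→8
second ordering as positions: [5, 4, 8, 2, 6, 7, 1, 3]
Discordant pairs = inversions in this position sequence.
5: 4, 2, 1, 3 → 4
4: 2, 1, 3 → 3
8: 2, 6, 7, 1, 3 → 5
2: 1 → 1
6: 1, 3 → 2
7: 1, 3 → 2
1: 0
3: 0
Total: 4 + 3 + 5 + 1 + 2 + 2 + 0 + 0 = 17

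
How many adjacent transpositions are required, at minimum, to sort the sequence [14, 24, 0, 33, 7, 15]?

7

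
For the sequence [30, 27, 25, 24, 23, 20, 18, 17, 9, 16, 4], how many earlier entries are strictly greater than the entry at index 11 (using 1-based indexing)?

10 such elements

The element at index 11 is 4.
Elements before it: 30, 27, 25, 24, 23, 20, 18, 17, 9, 16
Those larger than 4: 30, 27, 25, 24, 23, 20, 18, 17, 9, 16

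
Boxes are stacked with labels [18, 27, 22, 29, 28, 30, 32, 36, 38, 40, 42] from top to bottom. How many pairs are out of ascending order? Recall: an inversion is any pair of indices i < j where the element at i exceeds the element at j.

2

Element-by-element contributions:
18 → none → 0
27 → 22 → 1
22 → none → 0
29 → 28 → 1
28 → none → 0
30 → none → 0
32 → none → 0
36 → none → 0
38 → none → 0
40 → none → 0
42 → none → 0
Sum: 0 + 1 + 0 + 1 + 0 + 0 + 0 + 0 + 0 + 0 + 0 = 2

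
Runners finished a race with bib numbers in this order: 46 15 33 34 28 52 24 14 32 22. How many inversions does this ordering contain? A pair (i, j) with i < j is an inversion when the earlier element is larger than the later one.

29

For each element, count later entries that are smaller:
46 → 15, 33, 34, 28, 24, 14, 32, 22 → 8
15 → 14 → 1
33 → 28, 24, 14, 32, 22 → 5
34 → 28, 24, 14, 32, 22 → 5
28 → 24, 14, 22 → 3
52 → 24, 14, 32, 22 → 4
24 → 14, 22 → 2
14 → none → 0
32 → 22 → 1
22 → none → 0
Sum: 8 + 1 + 5 + 5 + 3 + 4 + 2 + 0 + 1 + 0 = 29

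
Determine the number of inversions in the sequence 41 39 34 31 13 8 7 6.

Inversions: 28

Sweep left to right; for each value list the smaller values that follow it:
41 → 39, 34, 31, 13, 8, 7, 6 → 7
39 → 34, 31, 13, 8, 7, 6 → 6
34 → 31, 13, 8, 7, 6 → 5
31 → 13, 8, 7, 6 → 4
13 → 8, 7, 6 → 3
8 → 7, 6 → 2
7 → 6 → 1
6 → none → 0
Sum: 7 + 6 + 5 + 4 + 3 + 2 + 1 + 0 = 28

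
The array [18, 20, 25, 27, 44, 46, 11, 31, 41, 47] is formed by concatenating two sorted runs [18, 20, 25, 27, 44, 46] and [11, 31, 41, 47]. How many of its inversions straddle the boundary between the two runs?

10 split inversions

Take each right-half value and tally the left-half values above it:
r = 11: 18, 20, 25, 27, 44, 46 → 6
r = 31: 44, 46 → 2
r = 41: 44, 46 → 2
r = 47: none → 0
Cross-inversions: 6 + 2 + 2 + 0 = 10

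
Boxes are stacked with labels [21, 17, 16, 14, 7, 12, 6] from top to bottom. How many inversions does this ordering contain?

20 inversions

Sweep left to right; for each value list the smaller values that follow it:
21: 6
17: 5
16: 4
14: 3
7: 1
12: 1
6: 0
Sum: 6 + 5 + 4 + 3 + 1 + 1 + 0 = 20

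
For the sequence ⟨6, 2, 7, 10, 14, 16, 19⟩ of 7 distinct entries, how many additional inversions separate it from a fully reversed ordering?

Maximum inversions for 7 distinct elements is C(7, 2) = 7·6/2 = 21.
Current inversions — for each element, count later smaller elements:
6: 1
2: 0
7: 0
10: 0
14: 0
16: 0
19: 0
Current total: 1 + 0 + 0 + 0 + 0 + 0 + 0 = 1
Shortfall: 21 − 1 = 20

20 inversions short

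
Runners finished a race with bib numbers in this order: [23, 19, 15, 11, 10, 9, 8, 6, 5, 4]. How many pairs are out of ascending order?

There are 45 inversions.

Element-by-element contributions:
23: 9
19: 8
15: 7
11: 6
10: 5
9: 4
8: 3
6: 2
5: 1
4: 0
Sum: 9 + 8 + 7 + 6 + 5 + 4 + 3 + 2 + 1 + 0 = 45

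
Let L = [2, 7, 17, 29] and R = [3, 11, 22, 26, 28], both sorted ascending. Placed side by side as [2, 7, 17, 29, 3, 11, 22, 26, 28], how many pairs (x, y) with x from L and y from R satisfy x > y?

8

For each element r of the right run, count left-run elements greater than r:
r = 3: 7, 17, 29 → 3
r = 11: 17, 29 → 2
r = 22: 29 → 1
r = 26: 29 → 1
r = 28: 29 → 1
Cross-inversions: 3 + 2 + 1 + 1 + 1 = 8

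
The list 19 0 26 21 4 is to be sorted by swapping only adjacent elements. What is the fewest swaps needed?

5 adjacent swaps

Minimum adjacent swaps = number of inversions (each swap of adjacent out-of-order elements removes one inversion and no swap can remove more).
Count inversions — for each element, later elements that are smaller:
19: 0, 4 → 2
0: none → 0
26: 21, 4 → 2
21: 4 → 1
4: none → 0
Total inversions: 2 + 0 + 2 + 1 + 0 = 5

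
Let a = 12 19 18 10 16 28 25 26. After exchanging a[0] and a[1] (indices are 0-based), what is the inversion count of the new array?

9

Positions 0 and 1 hold 12 and 19; after swapping, the array is [19, 12, 18, 10, 16, 28, 25, 26].
For each element, count later entries that are smaller:
19: 4
12: 1
18: 2
10: 0
16: 0
28: 2
25: 0
26: 0
Sum: 4 + 1 + 2 + 0 + 0 + 2 + 0 + 0 = 9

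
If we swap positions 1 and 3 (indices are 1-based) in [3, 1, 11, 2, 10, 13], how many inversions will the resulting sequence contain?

There are 5 inversions.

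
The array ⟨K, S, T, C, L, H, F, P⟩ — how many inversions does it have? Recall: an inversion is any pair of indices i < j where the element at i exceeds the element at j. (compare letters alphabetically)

16 inversions

For each element, count later entries that are smaller:
K → C, H, F → 3
S → C, L, H, F, P → 5
T → C, L, H, F, P → 5
C → none → 0
L → H, F → 2
H → F → 1
F → none → 0
P → none → 0
Sum: 3 + 5 + 5 + 0 + 2 + 1 + 0 + 0 = 16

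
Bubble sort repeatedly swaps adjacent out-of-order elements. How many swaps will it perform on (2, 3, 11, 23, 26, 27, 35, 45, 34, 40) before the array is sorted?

3 swaps

Minimum adjacent swaps = number of inversions (each swap of adjacent out-of-order elements removes one inversion and no swap can remove more).
Count inversions — for each element, later elements that are smaller:
2: none → 0
3: none → 0
11: none → 0
23: none → 0
26: none → 0
27: none → 0
35: 34 → 1
45: 34, 40 → 2
34: none → 0
40: none → 0
Total inversions: 0 + 0 + 0 + 0 + 0 + 0 + 1 + 2 + 0 + 0 = 3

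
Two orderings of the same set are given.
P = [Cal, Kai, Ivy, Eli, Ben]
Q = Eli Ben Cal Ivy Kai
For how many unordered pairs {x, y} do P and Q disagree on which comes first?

Assign each item its position (1..5) in the first ordering, then rewrite the second ordering as that position sequence:
positions: Cal→1, Kai→2, Ivy→3, Eli→4, Ben→5
second ordering as positions: [4, 5, 1, 3, 2]
Discordant pairs = inversions in this position sequence.
4: 1, 3, 2 → 3
5: 1, 3, 2 → 3
1: 0
3: 2 → 1
2: 0
Total: 3 + 3 + 0 + 1 + 0 = 7

7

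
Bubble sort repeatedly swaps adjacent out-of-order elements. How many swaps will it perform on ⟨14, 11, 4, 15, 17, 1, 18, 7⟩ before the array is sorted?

There are 13 adjacent swaps.

Minimum adjacent swaps = number of inversions (each swap of adjacent out-of-order elements removes one inversion and no swap can remove more).
Count inversions — for each element, later elements that are smaller:
14: 11, 4, 1, 7 → 4
11: 4, 1, 7 → 3
4: 1 → 1
15: 1, 7 → 2
17: 1, 7 → 2
1: none → 0
18: 7 → 1
7: none → 0
Total inversions: 4 + 3 + 1 + 2 + 2 + 0 + 1 + 0 = 13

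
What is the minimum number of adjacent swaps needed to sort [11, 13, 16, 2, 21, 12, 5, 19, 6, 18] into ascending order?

Minimum adjacent swaps = number of inversions (each swap of adjacent out-of-order elements removes one inversion and no swap can remove more).
Count inversions — for each element, later elements that are smaller:
11: 2, 5, 6 → 3
13: 2, 12, 5, 6 → 4
16: 2, 12, 5, 6 → 4
2: none → 0
21: 12, 5, 19, 6, 18 → 5
12: 5, 6 → 2
5: none → 0
19: 6, 18 → 2
6: none → 0
18: none → 0
Total inversions: 3 + 4 + 4 + 0 + 5 + 2 + 0 + 2 + 0 + 0 = 20

20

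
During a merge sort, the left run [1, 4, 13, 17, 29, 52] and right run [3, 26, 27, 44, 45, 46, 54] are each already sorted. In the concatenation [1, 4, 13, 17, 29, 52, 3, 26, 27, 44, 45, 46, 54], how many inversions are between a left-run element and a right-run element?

For each element r of the right run, count left-run elements greater than r:
r = 3: 4, 13, 17, 29, 52 → 5
r = 26: 29, 52 → 2
r = 27: 29, 52 → 2
r = 44: 52 → 1
r = 45: 52 → 1
r = 46: 52 → 1
r = 54: none → 0
Cross-inversions: 5 + 2 + 2 + 1 + 1 + 1 + 0 = 12

12 split inversions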